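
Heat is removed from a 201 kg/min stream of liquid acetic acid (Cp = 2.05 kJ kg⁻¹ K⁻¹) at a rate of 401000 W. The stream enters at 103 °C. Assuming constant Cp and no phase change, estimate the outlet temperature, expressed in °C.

T_out = 44.6 °C

Q = 401000 W = 24060 kJ/min
ΔT = Q/(ṁ·Cp) = 24060/(201×2.05) = 58.391 K
T_out = 103 − 58.391 = 44.609 °C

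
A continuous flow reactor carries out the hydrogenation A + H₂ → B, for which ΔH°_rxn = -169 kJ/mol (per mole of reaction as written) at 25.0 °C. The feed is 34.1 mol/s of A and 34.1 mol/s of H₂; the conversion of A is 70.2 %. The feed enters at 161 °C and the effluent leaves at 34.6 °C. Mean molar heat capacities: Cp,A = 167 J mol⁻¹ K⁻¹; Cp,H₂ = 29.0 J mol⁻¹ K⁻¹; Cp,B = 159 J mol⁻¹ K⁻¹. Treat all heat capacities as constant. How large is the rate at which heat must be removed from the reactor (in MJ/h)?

Extent of reaction ξ = 0.702 × 34.1 = 23.938 mol/s
Reaction term: ξ·ΔH°_rxn = 23.938 × -169 = -4045.6 kJ/s
Sensible, feed 161→25 °C: -908.97 kJ/s
Outlet flows (mol/s): A 10.162, H₂ 10.162, B 23.938
Sensible, products 25→34.6 °C: 55.66 kJ/s
Q = ΔH = -4898.9 kJ/s = -4898.9 kW
Heat removed = 17636 MJ/h

Q_out = 17600 MJ/h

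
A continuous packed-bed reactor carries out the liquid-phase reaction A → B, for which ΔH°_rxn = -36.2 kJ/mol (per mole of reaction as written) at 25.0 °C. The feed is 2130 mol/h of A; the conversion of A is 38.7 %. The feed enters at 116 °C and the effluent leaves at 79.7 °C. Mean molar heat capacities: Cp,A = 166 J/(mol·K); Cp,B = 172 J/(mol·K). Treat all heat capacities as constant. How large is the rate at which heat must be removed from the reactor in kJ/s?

Q_out = 11.8 kJ/s

Extent of reaction ξ = 0.387 × 2130 = 824.31 mol/h
Reaction term: ξ·ΔH°_rxn = 824.31 × -36.2 = -29840 kJ/h
Sensible, feed 116→25 °C: -32176 kJ/h
Outlet flows (mol/h): A 1305.7, B 824.31
Sensible, products 25→79.7 °C: 19611 kJ/h
Q = ΔH = -42404 kJ/h = -11.779 kW
Heat removed = 11.779 kJ/s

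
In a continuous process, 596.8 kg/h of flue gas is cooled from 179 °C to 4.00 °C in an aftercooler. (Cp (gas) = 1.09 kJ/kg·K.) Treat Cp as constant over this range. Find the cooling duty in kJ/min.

Q = ṁ·Cp·ΔT = 596.8 × 1.09 × (4.00 − 179) = -113840 kJ/h
Converting: 113840 / 3600 s = 31.622 kW
Cooling duty = 1897.3 kJ/min

Q_c = 1900 kJ/min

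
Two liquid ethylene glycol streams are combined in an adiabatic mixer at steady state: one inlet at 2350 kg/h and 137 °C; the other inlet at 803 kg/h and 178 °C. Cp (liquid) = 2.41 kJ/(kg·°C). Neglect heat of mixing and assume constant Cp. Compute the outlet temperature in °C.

T_out = 147 °C

Adiabatic, steady state ⇒ Σ ṁᵢCp,ᵢ(T_out − Tᵢ) = 0
Σ ṁᵢCp,ᵢTᵢ = 2350×2.41×137 + 803×2.41×178 = 1.1204e+06
Σ ṁᵢCp,ᵢ = 2350×2.41 + 803×2.41 = 7598.7
T_out = 1.1204e+06 / 7598.7 = 147.44 °C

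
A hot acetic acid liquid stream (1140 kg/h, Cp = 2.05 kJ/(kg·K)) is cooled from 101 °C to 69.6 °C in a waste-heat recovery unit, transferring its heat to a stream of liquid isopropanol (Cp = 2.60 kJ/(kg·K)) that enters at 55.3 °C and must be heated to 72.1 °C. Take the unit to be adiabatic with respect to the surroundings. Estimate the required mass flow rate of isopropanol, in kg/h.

ṁ_c = 1680 kg/h

Heat released by hot stream: Q = 1140 × 2.05 × (101 − 69.6) = 73382 kJ/h
Energy balance on cold side (adiabatic exchanger): Q = ṁ_c·Cp_c·(T_c,out − T_c,in)
ṁ_c = 73382 / [2.60 × (72.1 − 55.3)] = 1680 kg/h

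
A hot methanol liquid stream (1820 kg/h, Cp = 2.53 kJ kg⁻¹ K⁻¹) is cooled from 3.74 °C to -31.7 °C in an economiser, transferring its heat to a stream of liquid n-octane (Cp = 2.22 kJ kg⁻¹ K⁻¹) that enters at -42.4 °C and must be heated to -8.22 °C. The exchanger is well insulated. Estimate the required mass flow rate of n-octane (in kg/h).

Heat released by hot stream: Q = 1820 × 2.53 × (3.74 − -31.7) = 163190 kJ/h
Energy balance on cold side (adiabatic exchanger): Q = ṁ_c·Cp_c·(T_c,out − T_c,in)
ṁ_c = 163190 / [2.22 × (-8.22 − -42.4)] = 2150.6 kg/h

ṁ_c = 2150 kg/h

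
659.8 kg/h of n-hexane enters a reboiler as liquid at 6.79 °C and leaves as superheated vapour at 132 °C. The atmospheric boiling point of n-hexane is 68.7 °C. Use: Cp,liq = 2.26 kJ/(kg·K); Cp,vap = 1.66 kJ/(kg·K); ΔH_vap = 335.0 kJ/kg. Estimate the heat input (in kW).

Q = 106 kW

liquid 6.79→68.7 °C: 139.92 kJ/kg
vaporisation at 68.7 °C: 335 kJ/kg
vapour 68.7→132 °C: 105.08 kJ/kg
Δh = 139.92 + 335 + 105.08 = 579.99 kJ/kg
Q = ṁ·Δh = 659.8 kg/h × 579.99 kJ/kg = 382680 kJ/h
|Q| = 106.3 kW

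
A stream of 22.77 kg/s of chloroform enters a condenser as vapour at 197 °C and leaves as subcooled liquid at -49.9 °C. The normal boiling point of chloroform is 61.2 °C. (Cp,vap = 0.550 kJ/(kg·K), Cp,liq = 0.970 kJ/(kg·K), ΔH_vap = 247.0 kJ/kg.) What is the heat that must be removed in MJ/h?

Q_c = 35200 MJ/h

vapour 197→61.2 °C: -74.69 kJ/kg
condensation at 61.2 °C: -247 kJ/kg
liquid 61.2→-49.9 °C: -107.77 kJ/kg
Δh = -74.69 + -247 + -107.77 = -429.46 kJ/kg
Q = ṁ·Δh = 22.77 kg/s × -429.46 kJ/kg = -9778.7 kJ/s
|Q| = 9778.7 kW = 35203 MJ/h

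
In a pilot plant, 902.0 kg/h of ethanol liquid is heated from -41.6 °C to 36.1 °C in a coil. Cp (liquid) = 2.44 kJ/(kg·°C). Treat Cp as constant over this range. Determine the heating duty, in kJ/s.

Q = ṁ·Cp·ΔT = 902.0 × 2.44 × (36.1 − -41.6) = 171010 kJ/h
Converting: 171010 / 3600 s = 47.502 kW

Q = 47.5 kJ/s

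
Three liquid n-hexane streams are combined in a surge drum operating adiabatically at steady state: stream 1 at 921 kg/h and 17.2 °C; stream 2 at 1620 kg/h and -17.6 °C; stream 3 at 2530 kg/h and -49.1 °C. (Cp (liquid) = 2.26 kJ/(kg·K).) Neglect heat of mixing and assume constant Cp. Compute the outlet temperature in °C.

Energy balance with Q = 0: Σ ṁᵢCp,ᵢ(T_out − Tᵢ) = 0
Σ ṁᵢCp,ᵢTᵢ = 921×2.26×17.2 + 1620×2.26×-17.6 + 2530×2.26×-49.1 = -309380
Σ ṁᵢCp,ᵢ = 921×2.26 + 1620×2.26 + 2530×2.26 = 11460
T_out = -309380 / 11460 = -26.995 °C

T_out = -27.0 °C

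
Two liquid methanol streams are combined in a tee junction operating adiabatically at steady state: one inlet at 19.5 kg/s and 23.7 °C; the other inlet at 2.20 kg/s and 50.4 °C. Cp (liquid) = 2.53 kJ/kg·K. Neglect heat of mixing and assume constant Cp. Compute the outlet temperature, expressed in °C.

Energy balance with Q = 0: Σ ṁᵢCp,ᵢ(T_out − Tᵢ) = 0
T_out = Σ ṁᵢCp,ᵢTᵢ / Σ ṁᵢCp,ᵢ
      = 1449.8 / 54.901 = 26.407 °C

T_out = 26.4 °C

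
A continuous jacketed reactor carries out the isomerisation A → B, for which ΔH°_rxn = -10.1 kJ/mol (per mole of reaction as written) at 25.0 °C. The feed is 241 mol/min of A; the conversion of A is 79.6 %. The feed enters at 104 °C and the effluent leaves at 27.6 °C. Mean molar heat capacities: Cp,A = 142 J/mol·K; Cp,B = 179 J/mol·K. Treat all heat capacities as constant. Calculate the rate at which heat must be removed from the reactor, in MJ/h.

Extent of reaction ξ = 0.796 × 241 = 191.84 mol/min
Reaction term: ξ·ΔH°_rxn = 191.84 × -10.1 = -1937.5 kJ/min
Sensible, feed 104→25 °C: -2703.5 kJ/min
Outlet flows (mol/min): A 49.164, B 191.84
Sensible, products 25→27.6 °C: 107.43 kJ/min
Q = ΔH = -4533.6 kJ/min = -75.561 kW
Heat removed = 272.02 MJ/h

Q_out = 272 MJ/h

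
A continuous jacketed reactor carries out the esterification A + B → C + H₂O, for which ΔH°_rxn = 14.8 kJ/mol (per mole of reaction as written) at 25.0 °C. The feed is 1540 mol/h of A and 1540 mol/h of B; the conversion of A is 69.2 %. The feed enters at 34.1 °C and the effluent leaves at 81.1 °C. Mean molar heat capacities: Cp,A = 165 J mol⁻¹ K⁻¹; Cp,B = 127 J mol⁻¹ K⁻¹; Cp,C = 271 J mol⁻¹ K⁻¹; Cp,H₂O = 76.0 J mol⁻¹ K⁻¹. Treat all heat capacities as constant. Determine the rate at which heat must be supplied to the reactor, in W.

Q_in = 11200 W

Extent of reaction ξ = 0.692 × 1540 = 1065.7 mol/h
Reaction term: ξ·ΔH°_rxn = 1065.7 × 14.8 = 15772 kJ/h
Sensible, feed 34.1→25 °C: -4092.1 kJ/h
Outlet flows (mol/h): A 474.32, B 474.32, C 1065.7, H₂O 1065.7
Sensible, products 25→81.1 °C: 28515 kJ/h
Q = ΔH = 40195 kJ/h = 11.165 kW
Heat supplied = 11165 W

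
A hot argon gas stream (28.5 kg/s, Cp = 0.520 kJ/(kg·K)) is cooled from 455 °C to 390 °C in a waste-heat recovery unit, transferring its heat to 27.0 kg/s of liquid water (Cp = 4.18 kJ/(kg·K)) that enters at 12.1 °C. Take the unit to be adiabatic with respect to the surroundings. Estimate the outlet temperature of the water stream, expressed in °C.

T_c,out = 20.6 °C

Heat released by hot stream: Q = 28.5 × 0.520 × (455 − 390) = 963.3 kJ/s
Energy balance on cold side (adiabatic exchanger): Q = ṁ_c·Cp_c·(T_c,out − T_c,in)
T_c,out = 12.1 + 963.3/(27.0 × 4.18) = 20.635 °C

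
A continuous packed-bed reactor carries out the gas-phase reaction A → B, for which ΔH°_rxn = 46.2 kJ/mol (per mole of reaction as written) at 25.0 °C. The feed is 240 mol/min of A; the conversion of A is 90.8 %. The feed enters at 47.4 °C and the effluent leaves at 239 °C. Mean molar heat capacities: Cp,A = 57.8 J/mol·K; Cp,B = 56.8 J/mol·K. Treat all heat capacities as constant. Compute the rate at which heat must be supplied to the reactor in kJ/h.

Extent of reaction ξ = 0.908 × 240 = 217.92 mol/min
Reaction term: ξ·ΔH°_rxn = 217.92 × 46.2 = 10068 kJ/min
Sensible, feed 47.4→25 °C: -310.73 kJ/min
Outlet flows (mol/min): A 22.08, B 217.92
Sensible, products 25→239 °C: 2922 kJ/min
Q = ΔH = 12679 kJ/min = 211.32 kW
Heat supplied = 760750 kJ/h

Q_in = 761000 kJ/h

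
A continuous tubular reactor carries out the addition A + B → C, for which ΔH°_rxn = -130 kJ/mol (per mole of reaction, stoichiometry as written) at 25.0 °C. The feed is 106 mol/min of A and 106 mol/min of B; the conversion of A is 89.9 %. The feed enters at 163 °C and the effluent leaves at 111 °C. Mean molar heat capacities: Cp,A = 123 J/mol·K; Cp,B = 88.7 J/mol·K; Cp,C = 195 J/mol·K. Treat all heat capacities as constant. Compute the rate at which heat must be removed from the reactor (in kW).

Q_out = 228 kW

Extent of reaction ξ = 0.899 × 106 = 95.294 mol/min
Reaction term: ξ·ΔH°_rxn = 95.294 × -130 = -12388 kJ/min
Sensible, feed 163→25 °C: -3096.7 kJ/min
Outlet flows (mol/min): A 10.706, B 10.706, C 95.294
Sensible, products 25→111 °C: 1793 kJ/min
Q = ΔH = -13692 kJ/min = -228.2 kW
Heat removed = 228.2 kW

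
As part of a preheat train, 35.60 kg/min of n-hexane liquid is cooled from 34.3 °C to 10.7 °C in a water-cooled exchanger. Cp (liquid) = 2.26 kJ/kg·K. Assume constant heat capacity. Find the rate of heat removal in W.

Q = ṁ·Cp·ΔT = 35.60 × 2.26 × (10.7 − 34.3) = -1898.8 kJ/min
Converting: 1898.8 / 60 s = 31.646 kW
Cooling duty = 31646 W

Q_c = 31600 W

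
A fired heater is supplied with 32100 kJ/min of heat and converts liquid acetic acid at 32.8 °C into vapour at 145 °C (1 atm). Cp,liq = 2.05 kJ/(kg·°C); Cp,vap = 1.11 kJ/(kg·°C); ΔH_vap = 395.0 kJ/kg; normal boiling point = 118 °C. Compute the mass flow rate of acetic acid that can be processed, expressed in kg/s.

ṁ = 0.892 kg/s

Δh = 2.05×(118−32.8) + 395.0 + 1.11×(145−118) = 599.63 kJ/kg
Q = 32100 kJ/min = 535 kJ/s = 535 kJ/s
ṁ = Q/Δh = 535 / 599.63 = 0.89222 kg/s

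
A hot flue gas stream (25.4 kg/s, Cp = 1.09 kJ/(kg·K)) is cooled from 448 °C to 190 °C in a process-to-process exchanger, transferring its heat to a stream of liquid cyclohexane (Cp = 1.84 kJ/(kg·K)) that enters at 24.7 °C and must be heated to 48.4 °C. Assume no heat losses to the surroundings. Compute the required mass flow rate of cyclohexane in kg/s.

ṁ_c = 164 kg/s

Heat released by hot stream: Q = 25.4 × 1.09 × (448 − 190) = 7143 kJ/s
Energy balance on cold side (adiabatic exchanger): Q = ṁ_c·Cp_c·(T_c,out − T_c,in)
ṁ_c = 7143 / [1.84 × (48.4 − 24.7)] = 163.8 kg/s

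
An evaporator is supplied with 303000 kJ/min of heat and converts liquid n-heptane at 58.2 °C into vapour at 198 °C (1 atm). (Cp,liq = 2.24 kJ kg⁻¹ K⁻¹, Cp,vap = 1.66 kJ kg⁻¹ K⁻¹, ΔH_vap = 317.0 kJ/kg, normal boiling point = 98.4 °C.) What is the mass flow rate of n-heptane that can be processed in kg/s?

Δh = 2.24×(98.4−58.2) + 317.0 + 1.66×(198−98.4) = 572.38 kJ/kg
Q = 303000 kJ/min = 5050 kJ/s = 5050 kJ/s
ṁ = Q/Δh = 5050 / 572.38 = 8.8227 kg/s

ṁ = 8.82 kg/s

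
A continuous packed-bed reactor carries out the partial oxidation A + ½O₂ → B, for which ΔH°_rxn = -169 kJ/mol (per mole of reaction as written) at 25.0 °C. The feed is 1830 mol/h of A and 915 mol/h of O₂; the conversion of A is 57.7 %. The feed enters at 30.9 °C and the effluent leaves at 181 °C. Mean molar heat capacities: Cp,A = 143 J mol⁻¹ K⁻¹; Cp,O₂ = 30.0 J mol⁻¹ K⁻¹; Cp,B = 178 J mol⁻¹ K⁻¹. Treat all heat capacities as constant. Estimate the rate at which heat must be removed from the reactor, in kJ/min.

Extent of reaction ξ = 0.577 × 1830 = 1055.9 mol/h
Reaction term: ξ·ΔH°_rxn = 1055.9 × -169 = -178450 kJ/h
Sensible, feed 30.9→25 °C: -1705.9 kJ/h
Outlet flows (mol/h): A 774.09, O₂ 387.05, B 1055.9
Sensible, products 25→181 °C: 48400 kJ/h
Q = ΔH = -131750 kJ/h = -36.598 kW
Heat removed = 2195.9 kJ/min

Q_out = 2200 kJ/min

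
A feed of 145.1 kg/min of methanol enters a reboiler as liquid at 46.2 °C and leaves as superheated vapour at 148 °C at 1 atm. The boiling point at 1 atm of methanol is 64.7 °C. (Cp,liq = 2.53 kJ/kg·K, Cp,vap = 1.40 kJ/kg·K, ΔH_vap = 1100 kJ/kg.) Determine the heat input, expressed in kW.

liquid 46.2→64.7 °C: 46.805 kJ/kg
vaporisation at 64.7 °C: 1100 kJ/kg
vapour 64.7→148 °C: 116.62 kJ/kg
Δh = 46.805 + 1100 + 116.62 = 1263.4 kJ/kg
Q = ṁ·Δh = 145.1 kg/min × 1263.4 kJ/kg = 183320 kJ/min
|Q| = 3055.4 kW

Q = 3060 kW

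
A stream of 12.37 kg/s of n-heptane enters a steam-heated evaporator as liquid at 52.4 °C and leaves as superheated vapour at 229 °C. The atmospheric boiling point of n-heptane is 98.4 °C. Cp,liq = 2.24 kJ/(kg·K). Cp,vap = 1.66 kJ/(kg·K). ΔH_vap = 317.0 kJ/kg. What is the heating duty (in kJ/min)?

Q = 473000 kJ/min

liquid 52.4→98.4 °C: 103.04 kJ/kg
vaporisation at 98.4 °C: 317 kJ/kg
vapour 98.4→229 °C: 216.8 kJ/kg
Δh = 103.04 + 317 + 216.8 = 636.84 kJ/kg
Q = ṁ·Δh = 12.37 kg/s × 636.84 kJ/kg = 7877.7 kJ/s
|Q| = 7877.7 kW = 472660 kJ/min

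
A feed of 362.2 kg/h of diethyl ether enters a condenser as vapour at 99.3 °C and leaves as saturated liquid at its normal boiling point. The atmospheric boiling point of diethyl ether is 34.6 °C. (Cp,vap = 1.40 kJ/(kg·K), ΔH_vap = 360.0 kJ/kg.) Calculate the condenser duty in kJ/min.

vapour 99.3→34.6 °C: -90.58 kJ/kg
condensation at 34.6 °C: -360 kJ/kg
Δh = -90.58 + -360 = -450.58 kJ/kg
Q = ṁ·Δh = 362.2 kg/h × -450.58 kJ/kg = -163200 kJ/h
|Q| = 45.333 kW = 2720 kJ/min

Q_c = 2720 kJ/min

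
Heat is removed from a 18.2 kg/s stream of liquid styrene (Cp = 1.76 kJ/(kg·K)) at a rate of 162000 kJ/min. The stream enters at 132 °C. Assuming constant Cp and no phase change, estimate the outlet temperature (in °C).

T_out = 47.7 °C

Q = 162000 kJ/min = 2700 kJ/s
ΔT = Q/(ṁ·Cp) = 2700/(18.2×1.76) = 84.291 K
T_out = 132 − 84.291 = 47.709 °C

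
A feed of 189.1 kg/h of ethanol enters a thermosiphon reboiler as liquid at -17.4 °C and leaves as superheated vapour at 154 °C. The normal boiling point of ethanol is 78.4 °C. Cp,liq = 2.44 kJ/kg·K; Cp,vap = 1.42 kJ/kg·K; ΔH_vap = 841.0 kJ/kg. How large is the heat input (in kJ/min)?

liquid -17.4→78.4 °C: 233.75 kJ/kg
vaporisation at 78.4 °C: 841 kJ/kg
vapour 78.4→154 °C: 107.35 kJ/kg
Δh = 233.75 + 841 + 107.35 = 1182.1 kJ/kg
Q = ṁ·Δh = 189.1 kg/h × 1182.1 kJ/kg = 223540 kJ/h
|Q| = 62.093 kW = 3725.6 kJ/min

Q = 3730 kJ/min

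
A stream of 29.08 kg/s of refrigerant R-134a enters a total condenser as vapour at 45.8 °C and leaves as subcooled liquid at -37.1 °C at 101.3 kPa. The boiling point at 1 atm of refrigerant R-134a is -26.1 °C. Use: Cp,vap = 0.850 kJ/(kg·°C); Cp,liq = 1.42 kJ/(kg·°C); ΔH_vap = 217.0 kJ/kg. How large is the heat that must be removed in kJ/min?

vapour 45.8→-26.1 °C: -61.115 kJ/kg
condensation at -26.1 °C: -217 kJ/kg
liquid -26.1→-37.1 °C: -15.62 kJ/kg
Δh = -61.115 + -217 + -15.62 = -293.74 kJ/kg
Q = ṁ·Δh = 29.08 kg/s × -293.74 kJ/kg = -8541.8 kJ/s
|Q| = 8541.8 kW = 512510 kJ/min

Q_c = 513000 kJ/min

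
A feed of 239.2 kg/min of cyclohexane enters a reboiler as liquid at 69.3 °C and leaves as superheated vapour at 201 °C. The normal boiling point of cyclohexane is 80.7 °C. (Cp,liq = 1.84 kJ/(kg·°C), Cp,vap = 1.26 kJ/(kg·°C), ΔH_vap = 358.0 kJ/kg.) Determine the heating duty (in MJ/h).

liquid 69.3→80.7 °C: 20.976 kJ/kg
vaporisation at 80.7 °C: 358 kJ/kg
vapour 80.7→201 °C: 151.58 kJ/kg
Δh = 20.976 + 358 + 151.58 = 530.55 kJ/kg
Q = ṁ·Δh = 239.2 kg/min × 530.55 kJ/kg = 126910 kJ/min
|Q| = 2115.1 kW = 7614.5 MJ/h

Q = 7610 MJ/h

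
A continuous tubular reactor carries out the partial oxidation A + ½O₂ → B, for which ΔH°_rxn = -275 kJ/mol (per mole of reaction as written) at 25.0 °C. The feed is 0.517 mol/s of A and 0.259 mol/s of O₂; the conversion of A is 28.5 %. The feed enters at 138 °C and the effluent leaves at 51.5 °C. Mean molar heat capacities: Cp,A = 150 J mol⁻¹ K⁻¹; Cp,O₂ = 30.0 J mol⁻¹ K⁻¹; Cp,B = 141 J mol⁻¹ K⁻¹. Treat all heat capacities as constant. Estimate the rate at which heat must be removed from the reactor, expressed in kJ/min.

Q_out = 2880 kJ/min

Extent of reaction ξ = 0.285 × 0.517 = 0.14735 mol/s
Reaction term: ξ·ΔH°_rxn = 0.14735 × -275 = -40.52 kJ/s
Sensible, feed 138→25 °C: -9.6412 kJ/s
Outlet flows (mol/s): A 0.36966, O₂ 0.18533, B 0.14735
Sensible, products 25→51.5 °C: 2.1673 kJ/s
Q = ΔH = -47.994 kJ/s = -47.994 kW
Heat removed = 2879.6 kJ/min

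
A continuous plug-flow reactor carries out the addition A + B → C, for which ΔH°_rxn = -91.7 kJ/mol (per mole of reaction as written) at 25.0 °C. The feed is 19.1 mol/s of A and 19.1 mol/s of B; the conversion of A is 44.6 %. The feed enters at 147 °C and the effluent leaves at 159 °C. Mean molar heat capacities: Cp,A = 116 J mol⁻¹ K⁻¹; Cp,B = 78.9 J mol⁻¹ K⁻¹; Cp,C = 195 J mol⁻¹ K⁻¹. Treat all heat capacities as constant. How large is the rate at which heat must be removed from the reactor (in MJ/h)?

Q_out = 2650 MJ/h

Extent of reaction ξ = 0.446 × 19.1 = 8.5186 mol/s
Reaction term: ξ·ΔH°_rxn = 8.5186 × -91.7 = -781.16 kJ/s
Sensible, feed 147→25 °C: -454.16 kJ/s
Outlet flows (mol/s): A 10.581, B 10.581, C 8.5186
Sensible, products 25→159 °C: 498.94 kJ/s
Q = ΔH = -736.37 kJ/s = -736.37 kW
Heat removed = 2650.9 MJ/h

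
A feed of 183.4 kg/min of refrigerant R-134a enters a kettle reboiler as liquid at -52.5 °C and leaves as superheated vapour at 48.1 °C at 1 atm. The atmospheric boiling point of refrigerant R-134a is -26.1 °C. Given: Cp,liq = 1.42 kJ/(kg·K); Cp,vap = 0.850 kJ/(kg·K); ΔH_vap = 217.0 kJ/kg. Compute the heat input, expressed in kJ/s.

liquid -52.5→-26.1 °C: 37.488 kJ/kg
vaporisation at -26.1 °C: 217 kJ/kg
vapour -26.1→48.1 °C: 63.07 kJ/kg
Δh = 37.488 + 217 + 63.07 = 317.56 kJ/kg
Q = ṁ·Δh = 183.4 kg/min × 317.56 kJ/kg = 58240 kJ/min
|Q| = 970.67 kW

Q = 971 kJ/s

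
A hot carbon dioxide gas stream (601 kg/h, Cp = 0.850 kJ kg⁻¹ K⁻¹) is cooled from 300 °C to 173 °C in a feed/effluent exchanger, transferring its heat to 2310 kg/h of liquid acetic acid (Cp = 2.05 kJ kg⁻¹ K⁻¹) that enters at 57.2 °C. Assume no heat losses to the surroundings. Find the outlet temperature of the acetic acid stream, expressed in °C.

T_c,out = 70.9 °C

Heat released by hot stream: Q = 601 × 0.850 × (300 − 173) = 64878 kJ/h
Energy balance on cold side (adiabatic exchanger): Q = ṁ_c·Cp_c·(T_c,out − T_c,in)
T_c,out = 57.2 + 64878/(2310 × 2.05) = 70.9 °C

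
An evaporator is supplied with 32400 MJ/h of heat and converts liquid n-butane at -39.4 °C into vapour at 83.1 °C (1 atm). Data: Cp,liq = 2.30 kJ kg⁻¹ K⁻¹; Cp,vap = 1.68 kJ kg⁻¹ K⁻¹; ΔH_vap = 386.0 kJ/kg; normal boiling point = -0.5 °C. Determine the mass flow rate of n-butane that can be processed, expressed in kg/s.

ṁ = 14.6 kg/s

Δh = 2.30×(-0.5−-39.4) + 386.0 + 1.68×(83.1−-0.5) = 615.92 kJ/kg
Q = 32400 MJ/h = 9000 kJ/s = 9000 kJ/s
ṁ = Q/Δh = 9000 / 615.92 = 14.612 kg/s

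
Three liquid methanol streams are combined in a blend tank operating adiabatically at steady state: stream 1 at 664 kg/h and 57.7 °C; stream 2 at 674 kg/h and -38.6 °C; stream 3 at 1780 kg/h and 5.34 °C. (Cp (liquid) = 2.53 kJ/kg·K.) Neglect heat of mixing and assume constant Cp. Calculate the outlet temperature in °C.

T_out = 6.99 °C

Energy balance with Q = 0: Σ ṁᵢCp,ᵢ(T_out − Tᵢ) = 0
T_out = Σ ṁᵢCp,ᵢTᵢ / Σ ṁᵢCp,ᵢ
      = 55158 / 7888.5 = 6.9922 °C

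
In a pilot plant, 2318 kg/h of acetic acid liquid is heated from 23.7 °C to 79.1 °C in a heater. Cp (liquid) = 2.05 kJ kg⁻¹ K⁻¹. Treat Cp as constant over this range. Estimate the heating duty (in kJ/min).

Q = 4390 kJ/min

Q = ṁ·Cp·ΔT = 2318 × 2.05 × (79.1 − 23.7) = 263260 kJ/h
Converting: 263260 / 3600 s = 73.126 kW
Heating duty = 4387.6 kJ/min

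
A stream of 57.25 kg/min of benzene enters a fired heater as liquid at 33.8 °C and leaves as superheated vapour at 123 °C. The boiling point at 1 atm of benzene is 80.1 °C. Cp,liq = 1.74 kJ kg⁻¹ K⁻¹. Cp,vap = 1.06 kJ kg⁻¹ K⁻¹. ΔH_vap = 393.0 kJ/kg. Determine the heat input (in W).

Q = 495000 W

liquid 33.8→80.1 °C: 80.562 kJ/kg
vaporisation at 80.1 °C: 393 kJ/kg
vapour 80.1→123 °C: 45.474 kJ/kg
Δh = 80.562 + 393 + 45.474 = 519.04 kJ/kg
Q = ṁ·Δh = 57.25 kg/min × 519.04 kJ/kg = 29715 kJ/min
|Q| = 495.25 kW = 495250 W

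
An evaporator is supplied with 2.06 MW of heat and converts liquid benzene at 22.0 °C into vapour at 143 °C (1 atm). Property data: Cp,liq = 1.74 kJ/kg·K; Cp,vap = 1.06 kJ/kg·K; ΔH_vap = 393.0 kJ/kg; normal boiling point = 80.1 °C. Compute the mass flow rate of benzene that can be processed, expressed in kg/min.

Δh = 1.74×(80.1−22.0) + 393.0 + 1.06×(143−80.1) = 560.77 kJ/kg
Q = 2.06 MW = 2060 kJ/s = 123600 kJ/min
ṁ = Q/Δh = 123600 / 560.77 = 220.41 kg/min

ṁ = 220 kg/min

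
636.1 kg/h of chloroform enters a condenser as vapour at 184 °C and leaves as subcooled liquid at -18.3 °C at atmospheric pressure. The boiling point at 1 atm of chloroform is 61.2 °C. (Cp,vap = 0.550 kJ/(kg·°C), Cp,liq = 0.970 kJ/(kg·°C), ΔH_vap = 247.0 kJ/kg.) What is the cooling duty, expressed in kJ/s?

Q_c = 69.2 kJ/s

vapour 184→61.2 °C: -67.54 kJ/kg
condensation at 61.2 °C: -247 kJ/kg
liquid 61.2→-18.3 °C: -77.115 kJ/kg
Δh = -67.54 + -247 + -77.115 = -391.65 kJ/kg
Q = ṁ·Δh = 636.1 kg/h × -391.65 kJ/kg = -249130 kJ/h
|Q| = 69.203 kW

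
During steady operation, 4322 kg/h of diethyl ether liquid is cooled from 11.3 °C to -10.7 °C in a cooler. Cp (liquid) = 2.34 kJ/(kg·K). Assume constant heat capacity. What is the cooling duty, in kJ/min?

Q = ṁ·Cp·ΔT = 4322 × 2.34 × (-10.7 − 11.3) = -222500 kJ/h
Converting: 222500 / 3600 s = 61.805 kW
Cooling duty = 3708.3 kJ/min

Q_c = 3710 kJ/min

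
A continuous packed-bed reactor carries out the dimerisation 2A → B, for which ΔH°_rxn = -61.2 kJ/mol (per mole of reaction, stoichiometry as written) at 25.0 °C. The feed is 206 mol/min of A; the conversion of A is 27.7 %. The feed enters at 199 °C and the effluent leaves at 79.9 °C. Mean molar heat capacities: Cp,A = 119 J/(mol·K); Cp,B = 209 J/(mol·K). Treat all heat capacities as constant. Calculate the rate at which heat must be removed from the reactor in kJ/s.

Extent of reaction ξ = 0.277 × 206 / 2 = 28.531 mol/min
Reaction term: ξ·ΔH°_rxn = 28.531 × -61.2 = -1746.1 kJ/min
Sensible, feed 199→25 °C: -4265.4 kJ/min
Outlet flows (mol/min): A 148.94, B 28.531
Sensible, products 25→79.9 °C: 1300.4 kJ/min
Q = ΔH = -4711.1 kJ/min = -78.519 kW
Heat removed = 78.519 kJ/s

Q_out = 78.5 kJ/s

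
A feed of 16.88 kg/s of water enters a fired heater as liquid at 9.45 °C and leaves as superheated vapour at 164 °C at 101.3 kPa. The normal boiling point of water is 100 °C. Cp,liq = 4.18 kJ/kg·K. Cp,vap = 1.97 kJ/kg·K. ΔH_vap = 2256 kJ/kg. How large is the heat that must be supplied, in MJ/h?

Q = 168000 MJ/h

liquid 9.45→100 °C: 378.5 kJ/kg
vaporisation at 100 °C: 2256 kJ/kg
vapour 100→164 °C: 126.08 kJ/kg
Δh = 378.5 + 2256 + 126.08 = 2760.6 kJ/kg
Q = ṁ·Δh = 16.88 kg/s × 2760.6 kJ/kg = 46599 kJ/s
|Q| = 46599 kW = 167750 MJ/h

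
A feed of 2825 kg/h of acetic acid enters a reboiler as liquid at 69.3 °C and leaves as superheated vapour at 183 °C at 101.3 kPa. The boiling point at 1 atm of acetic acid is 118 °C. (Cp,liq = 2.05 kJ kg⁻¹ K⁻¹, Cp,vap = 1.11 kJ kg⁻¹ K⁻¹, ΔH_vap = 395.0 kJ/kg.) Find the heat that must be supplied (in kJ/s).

Q = 445 kJ/s

liquid 69.3→118 °C: 99.835 kJ/kg
vaporisation at 118 °C: 395 kJ/kg
vapour 118→183 °C: 72.15 kJ/kg
Δh = 99.835 + 395 + 72.15 = 566.99 kJ/kg
Q = ṁ·Δh = 2825 kg/h × 566.99 kJ/kg = 1.6017e+06 kJ/h
|Q| = 444.93 kW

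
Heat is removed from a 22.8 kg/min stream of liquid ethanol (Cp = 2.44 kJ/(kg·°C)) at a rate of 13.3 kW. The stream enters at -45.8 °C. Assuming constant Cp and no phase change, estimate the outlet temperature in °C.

T_out = -60.1 °C

Q = 13.3 kW = 798 kJ/min
ΔT = Q/(ṁ·Cp) = 798/(22.8×2.44) = 14.344 K
T_out = -45.8 − 14.344 = -60.144 °C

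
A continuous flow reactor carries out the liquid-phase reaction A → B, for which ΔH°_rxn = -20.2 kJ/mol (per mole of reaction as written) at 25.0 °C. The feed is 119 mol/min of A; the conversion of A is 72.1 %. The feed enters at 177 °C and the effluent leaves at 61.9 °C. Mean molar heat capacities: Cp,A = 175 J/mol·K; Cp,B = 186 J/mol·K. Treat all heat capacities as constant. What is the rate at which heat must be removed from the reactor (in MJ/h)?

Q_out = 246 MJ/h

Extent of reaction ξ = 0.721 × 119 = 85.799 mol/min
Reaction term: ξ·ΔH°_rxn = 85.799 × -20.2 = -1733.1 kJ/min
Sensible, feed 177→25 °C: -3165.4 kJ/min
Outlet flows (mol/min): A 33.201, B 85.799
Sensible, products 25→61.9 °C: 803.27 kJ/min
Q = ΔH = -4095.3 kJ/min = -68.255 kW
Heat removed = 245.72 MJ/h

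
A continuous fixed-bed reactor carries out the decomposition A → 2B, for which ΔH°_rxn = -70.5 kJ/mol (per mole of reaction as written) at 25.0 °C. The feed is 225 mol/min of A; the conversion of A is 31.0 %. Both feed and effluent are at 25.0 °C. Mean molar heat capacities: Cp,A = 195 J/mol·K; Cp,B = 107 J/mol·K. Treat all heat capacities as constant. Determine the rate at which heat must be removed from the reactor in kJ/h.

Extent of reaction ξ = 0.310 × 225 = 69.75 mol/min
Reaction term: ξ·ΔH°_rxn = 69.75 × -70.5 = -4917.4 kJ/min
Q = ΔH = -4917.4 kJ/min = -81.956 kW
Heat removed = 295040 kJ/h

Q_out = 295000 kJ/h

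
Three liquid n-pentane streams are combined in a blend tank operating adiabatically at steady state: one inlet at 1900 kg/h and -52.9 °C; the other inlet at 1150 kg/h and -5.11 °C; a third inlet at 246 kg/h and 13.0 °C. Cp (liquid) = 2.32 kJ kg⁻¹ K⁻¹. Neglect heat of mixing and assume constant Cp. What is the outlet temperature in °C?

Adiabatic, steady state ⇒ Σ ṁᵢCp,ᵢ(T_out − Tᵢ) = 0
Σ ṁᵢCp,ᵢTᵢ = 1900×2.32×-52.9 + 1150×2.32×-5.11 + 246×2.32×13.0 = -239400
Σ ṁᵢCp,ᵢ = 1900×2.32 + 1150×2.32 + 246×2.32 = 7646.7
T_out = -239400 / 7646.7 = -31.307 °C

T_out = -31.3 °C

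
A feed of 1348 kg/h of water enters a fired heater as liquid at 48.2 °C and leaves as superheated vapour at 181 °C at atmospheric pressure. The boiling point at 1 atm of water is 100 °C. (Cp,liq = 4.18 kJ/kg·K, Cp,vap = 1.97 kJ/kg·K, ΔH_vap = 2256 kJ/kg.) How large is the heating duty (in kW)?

liquid 48.2→100 °C: 216.52 kJ/kg
vaporisation at 100 °C: 2256 kJ/kg
vapour 100→181 °C: 159.57 kJ/kg
Δh = 216.52 + 2256 + 159.57 = 2632.1 kJ/kg
Q = ṁ·Δh = 1348 kg/h × 2632.1 kJ/kg = 3.5481e+06 kJ/h
|Q| = 985.57 kW

Q = 986 kW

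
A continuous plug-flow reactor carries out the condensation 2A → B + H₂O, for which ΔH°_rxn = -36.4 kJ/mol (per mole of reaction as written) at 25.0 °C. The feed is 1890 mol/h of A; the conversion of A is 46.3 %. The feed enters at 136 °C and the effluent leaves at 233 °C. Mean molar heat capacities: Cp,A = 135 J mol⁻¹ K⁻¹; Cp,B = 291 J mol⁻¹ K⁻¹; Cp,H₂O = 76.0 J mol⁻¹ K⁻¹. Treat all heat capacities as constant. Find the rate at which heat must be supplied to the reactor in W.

Extent of reaction ξ = 0.463 × 1890 / 2 = 437.54 mol/h
Reaction term: ξ·ΔH°_rxn = 437.54 × -36.4 = -15926 kJ/h
Sensible, feed 136→25 °C: -28322 kJ/h
Outlet flows (mol/h): A 1014.9, B 437.54, H₂O 437.54
Sensible, products 25→233 °C: 61899 kJ/h
Q = ΔH = 17651 kJ/h = 4.9031 kW
Heat supplied = 4903.1 W

Q_in = 4900 W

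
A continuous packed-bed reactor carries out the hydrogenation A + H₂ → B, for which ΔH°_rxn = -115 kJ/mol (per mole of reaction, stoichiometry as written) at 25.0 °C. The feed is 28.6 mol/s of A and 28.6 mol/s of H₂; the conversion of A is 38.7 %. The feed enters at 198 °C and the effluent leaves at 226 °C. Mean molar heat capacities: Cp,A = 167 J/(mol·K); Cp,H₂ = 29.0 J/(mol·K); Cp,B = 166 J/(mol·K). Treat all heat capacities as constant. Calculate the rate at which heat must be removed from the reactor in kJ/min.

Q_out = 71000 kJ/min

Extent of reaction ξ = 0.387 × 28.6 = 11.068 mol/s
Reaction term: ξ·ΔH°_rxn = 11.068 × -115 = -1272.8 kJ/s
Sensible, feed 198→25 °C: -969.77 kJ/s
Outlet flows (mol/s): A 17.532, H₂ 17.532, B 11.068
Sensible, products 25→226 °C: 1060 kJ/s
Q = ΔH = -1182.6 kJ/s = -1182.6 kW
Heat removed = 70958 kJ/min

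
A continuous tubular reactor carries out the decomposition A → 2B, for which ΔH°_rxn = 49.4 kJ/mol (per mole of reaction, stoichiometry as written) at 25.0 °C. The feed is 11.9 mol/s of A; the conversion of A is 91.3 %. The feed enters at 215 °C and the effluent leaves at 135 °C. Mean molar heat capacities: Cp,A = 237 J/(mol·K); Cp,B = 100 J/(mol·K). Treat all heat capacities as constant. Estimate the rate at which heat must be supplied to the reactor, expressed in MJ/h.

Extent of reaction ξ = 0.913 × 11.9 = 10.865 mol/s
Reaction term: ξ·ΔH°_rxn = 10.865 × 49.4 = 536.72 kJ/s
Sensible, feed 215→25 °C: -535.86 kJ/s
Outlet flows (mol/s): A 1.0353, B 21.729
Sensible, products 25→135 °C: 266.01 kJ/s
Q = ΔH = 266.87 kJ/s = 266.87 kW
Heat supplied = 960.74 MJ/h

Q_in = 961 MJ/h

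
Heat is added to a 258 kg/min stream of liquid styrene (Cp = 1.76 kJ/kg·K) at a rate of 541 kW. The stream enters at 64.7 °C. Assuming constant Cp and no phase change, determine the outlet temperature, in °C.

Q = 541 kW = 32460 kJ/min
ΔT = Q/(ṁ·Cp) = 32460/(258×1.76) = 71.485 K
T_out = 64.7 + 71.485 = 136.19 °C

T_out = 136 °C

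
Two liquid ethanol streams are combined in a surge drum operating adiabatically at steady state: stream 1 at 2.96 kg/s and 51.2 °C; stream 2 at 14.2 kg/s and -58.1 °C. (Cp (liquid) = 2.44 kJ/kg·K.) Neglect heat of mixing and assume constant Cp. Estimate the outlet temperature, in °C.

Adiabatic, steady state ⇒ Σ ṁᵢCp,ᵢ(T_out − Tᵢ) = 0
T_out = Σ ṁᵢCp,ᵢTᵢ / Σ ṁᵢCp,ᵢ
      = -1643.3 / 41.87 = -39.246 °C

T_out = -39.2 °C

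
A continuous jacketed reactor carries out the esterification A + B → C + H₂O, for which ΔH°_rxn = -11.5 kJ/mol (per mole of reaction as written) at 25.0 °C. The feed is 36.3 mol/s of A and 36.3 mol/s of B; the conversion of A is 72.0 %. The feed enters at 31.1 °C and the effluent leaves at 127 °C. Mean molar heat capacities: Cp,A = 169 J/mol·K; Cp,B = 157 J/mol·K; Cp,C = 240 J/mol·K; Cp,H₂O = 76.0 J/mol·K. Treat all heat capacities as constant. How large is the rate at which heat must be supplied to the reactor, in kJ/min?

Q_in = 48500 kJ/min

Extent of reaction ξ = 0.720 × 36.3 = 26.136 mol/s
Reaction term: ξ·ΔH°_rxn = 26.136 × -11.5 = -300.56 kJ/s
Sensible, feed 31.1→25 °C: -72.186 kJ/s
Outlet flows (mol/s): A 10.164, B 10.164, C 26.136, H₂O 26.136
Sensible, products 25→127 °C: 1180.4 kJ/s
Q = ΔH = 807.64 kJ/s = 807.64 kW
Heat supplied = 48458 kJ/min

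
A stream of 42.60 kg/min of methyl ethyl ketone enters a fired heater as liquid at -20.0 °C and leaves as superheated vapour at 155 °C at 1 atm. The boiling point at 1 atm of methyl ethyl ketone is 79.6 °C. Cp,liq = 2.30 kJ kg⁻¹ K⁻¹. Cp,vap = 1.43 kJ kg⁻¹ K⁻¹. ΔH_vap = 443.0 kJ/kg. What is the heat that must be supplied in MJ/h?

Q = 1990 MJ/h

liquid -20.0→79.6 °C: 229.08 kJ/kg
vaporisation at 79.6 °C: 443 kJ/kg
vapour 79.6→155 °C: 107.82 kJ/kg
Δh = 229.08 + 443 + 107.82 = 779.9 kJ/kg
Q = ṁ·Δh = 42.60 kg/min × 779.9 kJ/kg = 33224 kJ/min
|Q| = 553.73 kW = 1993.4 MJ/h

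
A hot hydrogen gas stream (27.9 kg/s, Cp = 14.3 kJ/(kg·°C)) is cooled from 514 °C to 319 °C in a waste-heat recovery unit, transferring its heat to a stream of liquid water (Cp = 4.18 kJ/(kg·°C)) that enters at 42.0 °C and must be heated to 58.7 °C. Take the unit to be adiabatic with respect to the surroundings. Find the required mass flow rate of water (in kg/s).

Heat released by hot stream: Q = 27.9 × 14.3 × (514 − 319) = 77799 kJ/s
Energy balance on cold side (adiabatic exchanger): Q = ṁ_c·Cp_c·(T_c,out − T_c,in)
ṁ_c = 77799 / [4.18 × (58.7 − 42.0)] = 1114.5 kg/s

ṁ_c = 1110 kg/s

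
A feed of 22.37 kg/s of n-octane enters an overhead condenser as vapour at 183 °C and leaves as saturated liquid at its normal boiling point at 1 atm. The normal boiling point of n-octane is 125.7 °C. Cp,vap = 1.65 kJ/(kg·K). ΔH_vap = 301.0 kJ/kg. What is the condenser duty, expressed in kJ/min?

Q_c = 531000 kJ/min

vapour 183→125.7 °C: -94.545 kJ/kg
condensation at 125.7 °C: -301 kJ/kg
Δh = -94.545 + -301 = -395.54 kJ/kg
Q = ṁ·Δh = 22.37 kg/s × -395.54 kJ/kg = -8848.3 kJ/s
|Q| = 8848.3 kW = 530900 kJ/min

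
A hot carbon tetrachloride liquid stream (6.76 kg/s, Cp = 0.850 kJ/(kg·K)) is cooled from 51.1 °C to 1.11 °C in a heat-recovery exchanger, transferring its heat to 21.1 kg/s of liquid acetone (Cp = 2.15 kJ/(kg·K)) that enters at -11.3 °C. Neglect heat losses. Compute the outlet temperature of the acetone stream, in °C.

T_c,out = -4.97 °C

Heat released by hot stream: Q = 6.76 × 0.850 × (51.1 − 1.11) = 287.24 kJ/s
Energy balance on cold side (adiabatic exchanger): Q = ṁ_c·Cp_c·(T_c,out − T_c,in)
T_c,out = -11.3 + 287.24/(21.1 × 2.15) = -4.9682 °C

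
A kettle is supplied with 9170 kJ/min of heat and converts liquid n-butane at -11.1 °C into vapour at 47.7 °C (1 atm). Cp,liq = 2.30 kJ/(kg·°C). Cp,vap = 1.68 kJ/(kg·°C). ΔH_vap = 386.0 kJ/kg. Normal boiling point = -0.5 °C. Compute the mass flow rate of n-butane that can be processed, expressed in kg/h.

ṁ = 1120 kg/h

Δh = 2.30×(-0.5−-11.1) + 386.0 + 1.68×(47.7−-0.5) = 491.36 kJ/kg
Q = 9170 kJ/min = 152.83 kJ/s = 550200 kJ/h
ṁ = Q/Δh = 550200 / 491.36 = 1119.8 kg/h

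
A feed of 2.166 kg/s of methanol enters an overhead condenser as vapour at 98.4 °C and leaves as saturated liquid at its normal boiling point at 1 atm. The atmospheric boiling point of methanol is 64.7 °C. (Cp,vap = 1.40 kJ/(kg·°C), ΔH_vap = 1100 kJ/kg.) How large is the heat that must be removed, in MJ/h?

vapour 98.4→64.7 °C: -47.18 kJ/kg
condensation at 64.7 °C: -1100 kJ/kg
Δh = -47.18 + -1100 = -1147.2 kJ/kg
Q = ṁ·Δh = 2.166 kg/s × -1147.2 kJ/kg = -2484.8 kJ/s
|Q| = 2484.8 kW = 8945.3 MJ/h

Q_c = 8950 MJ/h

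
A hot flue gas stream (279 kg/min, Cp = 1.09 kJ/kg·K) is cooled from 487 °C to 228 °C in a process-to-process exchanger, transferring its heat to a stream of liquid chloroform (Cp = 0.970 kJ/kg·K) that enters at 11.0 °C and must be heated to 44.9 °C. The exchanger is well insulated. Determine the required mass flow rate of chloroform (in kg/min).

Heat released by hot stream: Q = 279 × 1.09 × (487 − 228) = 78764 kJ/min
Energy balance on cold side (adiabatic exchanger): Q = ṁ_c·Cp_c·(T_c,out − T_c,in)
ṁ_c = 78764 / [0.970 × (44.9 − 11.0)] = 2395.3 kg/min

ṁ_c = 2400 kg/min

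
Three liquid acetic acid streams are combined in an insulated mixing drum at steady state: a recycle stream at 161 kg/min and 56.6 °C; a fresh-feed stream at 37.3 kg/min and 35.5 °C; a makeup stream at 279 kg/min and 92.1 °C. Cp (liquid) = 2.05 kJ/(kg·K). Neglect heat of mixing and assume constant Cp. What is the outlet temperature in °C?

T_out = 75.7 °C

No heat crosses the boundary, so H_out = H_in.
T_out = Σ ṁᵢCp,ᵢTᵢ / Σ ṁᵢCp,ᵢ
      = 74072 / 978.46 = 75.702 °C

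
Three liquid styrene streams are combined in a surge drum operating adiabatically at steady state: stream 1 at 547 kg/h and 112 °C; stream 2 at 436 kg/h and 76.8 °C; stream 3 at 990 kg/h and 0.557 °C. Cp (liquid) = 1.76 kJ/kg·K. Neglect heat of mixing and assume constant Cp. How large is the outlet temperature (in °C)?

Energy balance with Q = 0: Σ ṁᵢCp,ᵢ(T_out − Tᵢ) = 0
Σ ṁᵢCp,ᵢTᵢ = 547×1.76×112 + 436×1.76×76.8 + 990×1.76×0.557 = 167730
Σ ṁᵢCp,ᵢ = 547×1.76 + 436×1.76 + 990×1.76 = 3472.5
T_out = 167730 / 3472.5 = 48.302 °C

T_out = 48.3 °C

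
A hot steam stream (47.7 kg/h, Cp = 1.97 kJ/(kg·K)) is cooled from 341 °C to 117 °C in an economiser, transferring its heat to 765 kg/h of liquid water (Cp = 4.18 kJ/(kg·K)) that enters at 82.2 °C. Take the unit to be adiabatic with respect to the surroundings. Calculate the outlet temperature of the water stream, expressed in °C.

Heat released by hot stream: Q = 47.7 × 1.97 × (341 − 117) = 21049 kJ/h
Energy balance on cold side (adiabatic exchanger): Q = ṁ_c·Cp_c·(T_c,out − T_c,in)
T_c,out = 82.2 + 21049/(765 × 4.18) = 88.783 °C

T_c,out = 88.8 °C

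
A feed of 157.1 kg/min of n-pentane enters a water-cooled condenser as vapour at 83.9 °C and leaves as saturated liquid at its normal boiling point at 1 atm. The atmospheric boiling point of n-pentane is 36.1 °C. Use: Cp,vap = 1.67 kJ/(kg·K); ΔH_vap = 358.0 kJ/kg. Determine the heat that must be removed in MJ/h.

vapour 83.9→36.1 °C: -79.826 kJ/kg
condensation at 36.1 °C: -358 kJ/kg
Δh = -79.826 + -358 = -437.83 kJ/kg
Q = ṁ·Δh = 157.1 kg/min × -437.83 kJ/kg = -68782 kJ/min
|Q| = 1146.4 kW = 4126.9 MJ/h

Q_c = 4130 MJ/h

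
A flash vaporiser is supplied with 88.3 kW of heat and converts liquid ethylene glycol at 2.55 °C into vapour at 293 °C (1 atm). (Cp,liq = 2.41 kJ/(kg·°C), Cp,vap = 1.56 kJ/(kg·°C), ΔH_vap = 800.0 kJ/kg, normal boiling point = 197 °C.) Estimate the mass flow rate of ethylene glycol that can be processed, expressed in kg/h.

Δh = 2.41×(197−2.55) + 800.0 + 1.56×(293−197) = 1418.4 kJ/kg
Q = 88.3 kW = 88.3 kJ/s = 317880 kJ/h
ṁ = Q/Δh = 317880 / 1418.4 = 224.11 kg/h

ṁ = 224 kg/h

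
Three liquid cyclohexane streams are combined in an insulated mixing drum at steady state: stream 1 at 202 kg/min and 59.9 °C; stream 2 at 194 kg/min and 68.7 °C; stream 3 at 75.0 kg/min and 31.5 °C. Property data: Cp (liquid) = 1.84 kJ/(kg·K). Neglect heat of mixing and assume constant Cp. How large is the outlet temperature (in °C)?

T_out = 59.0 °C

No heat crosses the boundary, so H_out = H_in.
T_out = Σ ṁᵢCp,ᵢTᵢ / Σ ṁᵢCp,ᵢ
      = 51134 / 866.64 = 59.002 °C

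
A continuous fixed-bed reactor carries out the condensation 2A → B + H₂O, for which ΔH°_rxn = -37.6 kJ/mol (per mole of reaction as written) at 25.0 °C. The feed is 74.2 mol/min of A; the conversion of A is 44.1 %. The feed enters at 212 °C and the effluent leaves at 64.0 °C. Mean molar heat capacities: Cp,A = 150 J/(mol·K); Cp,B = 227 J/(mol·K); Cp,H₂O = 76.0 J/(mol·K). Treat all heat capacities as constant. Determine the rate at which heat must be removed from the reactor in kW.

Q_out = 37.7 kW

Extent of reaction ξ = 0.441 × 74.2 / 2 = 16.361 mol/min
Reaction term: ξ·ΔH°_rxn = 16.361 × -37.6 = -615.18 kJ/min
Sensible, feed 212→25 °C: -2081.3 kJ/min
Outlet flows (mol/min): A 41.478, B 16.361, H₂O 16.361
Sensible, products 25→64.0 °C: 435.98 kJ/min
Q = ΔH = -2260.5 kJ/min = -37.675 kW
Heat removed = 37.675 kW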